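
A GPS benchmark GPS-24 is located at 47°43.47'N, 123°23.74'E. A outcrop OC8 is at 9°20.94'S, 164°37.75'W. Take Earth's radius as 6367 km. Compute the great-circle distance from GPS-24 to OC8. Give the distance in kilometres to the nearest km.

9458 km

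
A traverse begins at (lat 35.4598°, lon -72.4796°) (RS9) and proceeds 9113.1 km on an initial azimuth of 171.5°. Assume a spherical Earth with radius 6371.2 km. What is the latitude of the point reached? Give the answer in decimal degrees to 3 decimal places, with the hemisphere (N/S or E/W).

45.761°S

δ = d/R = 9113.1/6371.2 = 1.430358 rad
φ₂ = arcsin(sin φ₁ cos δ + cos φ₁ sin δ cos θ)
   = arcsin(0.58013·0.13998 + 0.81452·0.99015·-0.98902) = -45.76134°
λ₂ = λ₁ + atan2(sin θ sin δ cos φ₁, cos δ − sin φ₁ sin φ₂) = -60.37002°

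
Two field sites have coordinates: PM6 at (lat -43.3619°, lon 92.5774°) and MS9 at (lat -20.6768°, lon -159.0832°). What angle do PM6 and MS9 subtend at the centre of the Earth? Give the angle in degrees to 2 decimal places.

88.37°

Δφ = 22.6851°,  Δλ = 108.3394°
a = sin²(Δφ/2) + cos φ₁ cos φ₂ sin²(Δλ/2) = 0.485792
c = 2·arcsin(√a) = 1.542377 rad = 88.3717°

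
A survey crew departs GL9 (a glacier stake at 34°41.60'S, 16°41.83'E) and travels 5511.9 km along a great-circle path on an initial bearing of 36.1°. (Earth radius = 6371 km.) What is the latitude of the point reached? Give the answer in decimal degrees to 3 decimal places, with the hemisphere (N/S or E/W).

7.849°N

GL9: φ = -34.69333°, λ = +16.69717°
δ = d/R = 5511.9/6371 = 0.865155 rad
φ₂ = arcsin(sin φ₁ cos δ + cos φ₁ sin δ cos θ)
   = arcsin(-0.56918·0.64852 + 0.82221·0.76120·0.80799) = 7.84897°
λ₂ = λ₁ + atan2(sin θ sin δ cos φ₁, cos δ − sin φ₁ sin φ₂) = 43.61647°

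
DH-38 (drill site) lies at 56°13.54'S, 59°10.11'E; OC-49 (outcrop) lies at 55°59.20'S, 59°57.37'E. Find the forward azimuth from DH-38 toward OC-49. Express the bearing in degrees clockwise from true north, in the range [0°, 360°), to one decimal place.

DH-38: φ = -56.22567°, λ = +59.16850°
OC-49: φ = -55.98667°, λ = +59.95617°
Δλ = 0.7877°
y = sin Δλ · cos φ₂ = 0.007690
x = cos φ₁ sin φ₂ − sin φ₁ cos φ₂ cos Δλ = 0.004127
θ = atan2(y, x) = 61.7761° → 61.7761° (mod 360°)

61.8°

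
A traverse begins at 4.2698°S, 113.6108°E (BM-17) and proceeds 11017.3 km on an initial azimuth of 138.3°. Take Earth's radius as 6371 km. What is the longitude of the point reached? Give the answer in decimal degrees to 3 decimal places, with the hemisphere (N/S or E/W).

138.480°W

δ = d/R = 11017.3/6371 = 1.729289 rad
φ₂ = arcsin(sin φ₁ cos δ + cos φ₁ sin δ cos θ)
   = arcsin(-0.07445·-0.15783 + 0.99722·0.98747·-0.74664) = -46.34278°
λ₂ = λ₁ + atan2(sin θ sin δ cos φ₁, cos δ − sin φ₁ sin φ₂) = -138.48019°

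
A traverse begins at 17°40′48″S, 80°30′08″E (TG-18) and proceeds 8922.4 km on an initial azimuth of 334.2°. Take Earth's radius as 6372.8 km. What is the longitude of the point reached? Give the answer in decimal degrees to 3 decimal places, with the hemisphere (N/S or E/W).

35.663°E

TG-18: φ = -17.68000°, λ = +80.50222°
δ = d/R = 8922.4/6372.8 = 1.400075 rad
φ₂ = arcsin(sin φ₁ cos δ + cos φ₁ sin δ cos θ)
   = arcsin(-0.30370·0.16989 + 0.95277·0.98546·0.90032) = 52.53526°
λ₂ = λ₁ + atan2(sin θ sin δ cos φ₁, cos δ − sin φ₁ sin φ₂) = 35.66320°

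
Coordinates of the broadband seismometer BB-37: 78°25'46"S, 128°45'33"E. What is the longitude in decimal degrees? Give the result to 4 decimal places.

128.7592°E

128° + 45′/60 + 33″/3600 = 128 + 0.75000 + 0.00917 = 128.7592°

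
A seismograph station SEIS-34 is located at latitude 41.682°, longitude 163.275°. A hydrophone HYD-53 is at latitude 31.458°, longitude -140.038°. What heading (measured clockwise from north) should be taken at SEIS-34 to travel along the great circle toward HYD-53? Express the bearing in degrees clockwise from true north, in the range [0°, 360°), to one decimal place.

83.7°

Δλ = 56.6870°
y = sin Δλ · cos φ₂ = 0.712857
x = cos φ₁ sin φ₂ − sin φ₁ cos φ₂ cos Δλ = 0.078215
θ = atan2(y, x) = 83.7385° → 83.7385° (mod 360°)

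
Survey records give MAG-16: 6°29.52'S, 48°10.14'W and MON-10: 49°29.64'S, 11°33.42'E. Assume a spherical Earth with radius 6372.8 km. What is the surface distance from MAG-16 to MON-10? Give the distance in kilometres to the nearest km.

MAG-16: φ = -6.49200°, λ = -48.16900°
MON-10: φ = -49.49400°, λ = +11.55700°
Δφ = -43.0020°,  Δλ = 59.7260°
a = sin²(Δφ/2) + cos φ₁ cos φ₂ sin²(Δλ/2) = 0.294341
c = 2·arcsin(√a) = 1.146897 rad = 65.7124°
d = R·c = 6372.8 × 1.146897 = 7308.9 km

7309 km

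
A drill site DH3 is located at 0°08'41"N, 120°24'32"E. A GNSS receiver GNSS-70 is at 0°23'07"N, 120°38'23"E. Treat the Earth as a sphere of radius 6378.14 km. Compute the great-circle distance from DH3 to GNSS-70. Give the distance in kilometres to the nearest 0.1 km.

DH3: φ = +0.14472°, λ = +120.40889°
GNSS-70: φ = +0.38528°, λ = +120.63972°
Δφ = 0.2406°,  Δλ = 0.2308°
a = sin²(Δφ/2) + cos φ₁ cos φ₂ sin²(Δλ/2) = 0.000008
c = 2·arcsin(√a) = 0.005819 rad = 0.3334°
d = R·c = 6378.14 × 0.005819 = 37.1 km

37.1 km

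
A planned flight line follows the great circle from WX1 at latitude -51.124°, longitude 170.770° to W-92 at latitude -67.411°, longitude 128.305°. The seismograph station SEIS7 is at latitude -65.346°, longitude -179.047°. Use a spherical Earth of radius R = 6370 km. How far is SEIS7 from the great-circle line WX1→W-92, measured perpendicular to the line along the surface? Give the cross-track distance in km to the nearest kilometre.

δ₁₃ = central angle WX1→SEIS7 = 0.264486 rad  (haversine)
θ₁₃ = bearing WX1→SEIS7 = 163.614°,  θ₁₂ = bearing WX1→W-92 = 215.852°
dₓₜ = R·arcsin(sin δ₁₃ · sin(θ₁₃ − θ₁₂)) = 6370·arcsin(0.26141·sin(-52.238°)) = -1325.997 km
|dₓₜ| = 1325.997 km

1326 km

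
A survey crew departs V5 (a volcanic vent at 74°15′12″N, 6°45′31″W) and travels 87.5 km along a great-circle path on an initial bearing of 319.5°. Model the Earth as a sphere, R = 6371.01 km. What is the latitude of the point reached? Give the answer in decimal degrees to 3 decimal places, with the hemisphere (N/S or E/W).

74.843°N

V5: φ = +74.25333°, λ = -6.75861°
δ = d/R = 87.5/6371.01 = 0.013734 rad
φ₂ = arcsin(sin φ₁ cos δ + cos φ₁ sin δ cos θ)
   = arcsin(0.96247·0.99991 + 0.27138·0.01373·0.76041) = 74.84330°
λ₂ = λ₁ + atan2(sin θ sin δ cos φ₁, cos δ − sin φ₁ sin φ₂) = -8.71355°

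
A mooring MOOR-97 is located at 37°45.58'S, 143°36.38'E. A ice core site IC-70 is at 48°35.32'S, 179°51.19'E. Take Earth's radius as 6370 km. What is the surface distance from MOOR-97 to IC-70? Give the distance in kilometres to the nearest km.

3139 km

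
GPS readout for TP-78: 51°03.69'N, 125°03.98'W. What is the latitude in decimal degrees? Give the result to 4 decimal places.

51.0615°N

51° + 3.69′/60 = 51 + 0.06150 = 51.0615°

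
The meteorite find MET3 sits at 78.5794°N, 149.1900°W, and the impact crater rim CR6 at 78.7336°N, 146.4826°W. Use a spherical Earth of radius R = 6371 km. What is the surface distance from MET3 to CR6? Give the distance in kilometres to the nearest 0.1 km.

61.6 km

Δφ = 0.1542°,  Δλ = 2.7074°
a = sin²(Δφ/2) + cos φ₁ cos φ₂ sin²(Δλ/2) = 0.000023
c = 2·arcsin(√a) = 0.009675 rad = 0.5543°
d = R·c = 6371 × 0.009675 = 61.6 km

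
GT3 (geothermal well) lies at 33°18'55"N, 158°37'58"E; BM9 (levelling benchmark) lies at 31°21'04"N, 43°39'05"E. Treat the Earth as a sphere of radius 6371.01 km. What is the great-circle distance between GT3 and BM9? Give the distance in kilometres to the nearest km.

10107 km

GT3: φ = +33.31528°, λ = +158.63278°
BM9: φ = +31.35111°, λ = +43.65139°
Δφ = -1.9642°,  Δλ = -114.9814°
a = sin²(Δφ/2) + cos φ₁ cos φ₂ sin²(Δλ/2) = 0.507815
c = 2·arcsin(√a) = 1.586426 rad = 90.8955°
d = R·c = 6371.01 × 1.586426 = 10107.1 km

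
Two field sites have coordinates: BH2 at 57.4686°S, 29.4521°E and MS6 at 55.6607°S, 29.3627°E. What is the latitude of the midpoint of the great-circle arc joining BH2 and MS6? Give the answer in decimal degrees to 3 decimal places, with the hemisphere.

56.565°S

Bx = cos φ₂ cos Δλ = 0.564092,  By = cos φ₂ sin Δλ = -0.000880
φₘ = atan2(sin φ₁ + sin φ₂, √((cos φ₁ + Bx)² + By²)) = -56.56466°
λₘ = λ₁ + atan2(By, cos φ₁ + Bx) = 29.40633°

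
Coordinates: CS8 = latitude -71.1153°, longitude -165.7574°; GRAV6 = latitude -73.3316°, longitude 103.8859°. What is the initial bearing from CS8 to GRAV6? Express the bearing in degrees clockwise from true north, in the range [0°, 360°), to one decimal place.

Δλ = -90.3567°
y = sin Δλ · cos φ₂ = -0.286827
x = cos φ₁ sin φ₂ − sin φ₁ cos φ₂ cos Δλ = -0.311754
θ = atan2(y, x) = -137.3847° → 222.6153° (mod 360°)

222.6°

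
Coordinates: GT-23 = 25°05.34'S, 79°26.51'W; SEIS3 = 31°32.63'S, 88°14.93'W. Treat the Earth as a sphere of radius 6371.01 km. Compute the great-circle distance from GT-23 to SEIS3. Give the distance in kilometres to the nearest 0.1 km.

1121.0 km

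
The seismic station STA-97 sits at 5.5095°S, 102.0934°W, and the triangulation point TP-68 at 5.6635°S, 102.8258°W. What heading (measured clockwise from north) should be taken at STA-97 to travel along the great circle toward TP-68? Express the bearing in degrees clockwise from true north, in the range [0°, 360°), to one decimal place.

258.0°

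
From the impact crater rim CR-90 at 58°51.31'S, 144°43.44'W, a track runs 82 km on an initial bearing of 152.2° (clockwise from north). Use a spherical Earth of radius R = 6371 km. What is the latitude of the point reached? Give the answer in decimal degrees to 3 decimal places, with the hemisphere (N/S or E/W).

CR-90: φ = -58.85517°, λ = -144.72400°
δ = d/R = 82/6371 = 0.012871 rad
φ₂ = arcsin(sin φ₁ cos δ + cos φ₁ sin δ cos θ)
   = arcsin(-0.85586·0.99992 + 0.51720·0.01287·-0.88458) = -59.50575°
λ₂ = λ₁ + atan2(sin θ sin δ cos φ₁, cos δ − sin φ₁ sin φ₂) = -144.04624°

59.506°S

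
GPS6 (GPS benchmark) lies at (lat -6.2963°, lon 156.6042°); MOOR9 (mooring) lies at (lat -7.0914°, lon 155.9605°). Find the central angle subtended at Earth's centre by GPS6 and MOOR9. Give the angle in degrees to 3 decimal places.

1.020°

Δφ = -0.7951°,  Δλ = -0.6437°
a = sin²(Δφ/2) + cos φ₁ cos φ₂ sin²(Δλ/2) = 0.000079
c = 2·arcsin(√a) = 0.017807 rad = 1.0202°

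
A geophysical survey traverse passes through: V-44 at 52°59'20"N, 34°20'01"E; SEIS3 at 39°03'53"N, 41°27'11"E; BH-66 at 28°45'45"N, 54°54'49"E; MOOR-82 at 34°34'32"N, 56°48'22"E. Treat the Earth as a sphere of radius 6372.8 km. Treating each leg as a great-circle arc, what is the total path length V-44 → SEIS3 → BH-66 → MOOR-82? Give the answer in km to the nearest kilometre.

3999 km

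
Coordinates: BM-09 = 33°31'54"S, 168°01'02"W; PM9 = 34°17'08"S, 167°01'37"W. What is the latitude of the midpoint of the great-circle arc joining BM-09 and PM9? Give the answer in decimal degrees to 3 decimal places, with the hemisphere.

BM-09: φ = -33.53167°, λ = -168.01722°
PM9: φ = -34.28556°, λ = -167.02694°
Bx = cos φ₂ cos Δλ = 0.826117,  By = cos φ₂ sin Δλ = 0.014280
φₘ = atan2(sin φ₁ + sin φ₂, √((cos φ₁ + Bx)² + By²)) = -33.90960°
λₘ = λ₁ + atan2(By, cos φ₁ + Bx) = -167.52427°

33.910°S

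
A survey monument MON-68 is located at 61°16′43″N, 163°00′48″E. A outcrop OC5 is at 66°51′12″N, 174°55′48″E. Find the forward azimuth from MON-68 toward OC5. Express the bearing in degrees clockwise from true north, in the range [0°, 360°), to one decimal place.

MON-68: φ = +61.27861°, λ = +163.01333°
OC5: φ = +66.85333°, λ = +174.93000°
Δλ = 11.9167°
y = sin Δλ · cos φ₂ = 0.081168
x = cos φ₁ sin φ₂ − sin φ₁ cos φ₂ cos Δλ = 0.104573
θ = atan2(y, x) = 37.8181° → 37.8181° (mod 360°)

37.8°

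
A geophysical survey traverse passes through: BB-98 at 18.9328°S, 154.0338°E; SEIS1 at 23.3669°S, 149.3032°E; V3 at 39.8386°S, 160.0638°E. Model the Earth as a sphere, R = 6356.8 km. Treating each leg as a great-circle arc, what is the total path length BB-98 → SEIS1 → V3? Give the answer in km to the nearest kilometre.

2781 km

BB-98→SEIS1: c = 0.109151 rad, d = 693.85 km
SEIS1→V3: c = 0.328382 rad, d = 2087.46 km
Total = 693.85 + 2087.46 = 2781.31 km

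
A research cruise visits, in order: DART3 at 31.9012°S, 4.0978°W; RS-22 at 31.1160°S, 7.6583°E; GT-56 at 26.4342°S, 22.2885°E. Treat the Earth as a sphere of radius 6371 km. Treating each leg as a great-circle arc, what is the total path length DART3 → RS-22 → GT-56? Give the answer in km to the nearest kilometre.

DART3→RS-22: c = 0.175380 rad, d = 1117.35 km
RS-22→GT-56: c = 0.238019 rad, d = 1516.42 km
Total = 1117.35 + 1516.42 = 2633.77 km

2634 km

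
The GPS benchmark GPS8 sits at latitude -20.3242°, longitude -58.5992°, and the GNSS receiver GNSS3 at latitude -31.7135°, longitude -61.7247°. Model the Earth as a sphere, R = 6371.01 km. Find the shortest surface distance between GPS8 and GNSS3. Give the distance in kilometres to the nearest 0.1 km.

1304.2 km

Δφ = -11.3893°,  Δλ = -3.1255°
a = sin²(Δφ/2) + cos φ₁ cos φ₂ sin²(Δλ/2) = 0.010439
c = 2·arcsin(√a) = 0.204703 rad = 11.7286°
d = R·c = 6371.01 × 0.204703 = 1304.2 km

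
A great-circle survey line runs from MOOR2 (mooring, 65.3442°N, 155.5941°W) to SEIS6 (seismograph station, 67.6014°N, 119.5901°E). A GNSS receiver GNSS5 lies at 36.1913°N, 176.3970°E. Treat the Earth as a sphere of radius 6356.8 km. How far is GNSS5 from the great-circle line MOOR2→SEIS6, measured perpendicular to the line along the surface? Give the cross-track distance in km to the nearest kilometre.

δ₁₃ = central angle MOOR2→GNSS5 = 0.584678 rad  (haversine)
θ₁₃ = bearing MOOR2→GNSS5 = 223.368°,  θ₁₂ = bearing MOOR2→SEIS6 = 313.042°
dₓₜ = R·arcsin(sin δ₁₃ · sin(θ₁₃ − θ₁₂)) = 6356.8·arcsin(0.55193·sin(-89.675°)) = -3716.614 km
|dₓₜ| = 3716.614 km

3717 km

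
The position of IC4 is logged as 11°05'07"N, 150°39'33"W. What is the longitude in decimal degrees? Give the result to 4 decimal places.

150.6592°W

150° + 39′/60 + 33″/3600 = 150 + 0.65000 + 0.00917 = 150.6592°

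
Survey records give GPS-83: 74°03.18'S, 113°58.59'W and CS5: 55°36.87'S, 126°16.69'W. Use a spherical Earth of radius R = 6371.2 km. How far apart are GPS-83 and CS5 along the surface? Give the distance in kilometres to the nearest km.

2121 km

GPS-83: φ = -74.05300°, λ = -113.97650°
CS5: φ = -55.61450°, λ = -126.27817°
Δφ = 18.4385°,  Δλ = -12.3017°
a = sin²(Δφ/2) + cos φ₁ cos φ₂ sin²(Δλ/2) = 0.027450
c = 2·arcsin(√a) = 0.332893 rad = 19.0734°
d = R·c = 6371.2 × 0.332893 = 2120.9 km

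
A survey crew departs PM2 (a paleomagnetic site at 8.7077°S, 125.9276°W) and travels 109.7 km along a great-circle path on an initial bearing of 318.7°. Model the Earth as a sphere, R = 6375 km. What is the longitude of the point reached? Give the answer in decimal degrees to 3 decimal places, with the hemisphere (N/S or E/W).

δ = d/R = 109.7/6375 = 0.017208 rad
φ₂ = arcsin(sin φ₁ cos δ + cos φ₁ sin δ cos θ)
   = arcsin(-0.15139·0.99985 + 0.98847·0.01721·0.75126) = -7.96645°
λ₂ = λ₁ + atan2(sin θ sin δ cos φ₁, cos δ − sin φ₁ sin φ₂) = -126.58464°

126.585°W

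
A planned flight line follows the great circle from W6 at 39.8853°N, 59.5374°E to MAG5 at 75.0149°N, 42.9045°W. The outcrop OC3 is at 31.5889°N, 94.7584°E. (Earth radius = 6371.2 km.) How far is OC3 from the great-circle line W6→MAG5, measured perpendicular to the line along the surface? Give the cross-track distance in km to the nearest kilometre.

2999 km

δ₁₃ = central angle W6→OC3 = 0.515844 rad  (haversine)
θ₁₃ = bearing W6→OC3 = 95.152°,  θ₁₂ = bearing W6→MAG5 = 341.997°
dₓₜ = R·arcsin(sin δ₁₃ · sin(θ₁₃ − θ₁₂)) = 6371.2·arcsin(0.49327·sin(-246.845°)) = 2999.086 km
|dₓₜ| = 2999.086 km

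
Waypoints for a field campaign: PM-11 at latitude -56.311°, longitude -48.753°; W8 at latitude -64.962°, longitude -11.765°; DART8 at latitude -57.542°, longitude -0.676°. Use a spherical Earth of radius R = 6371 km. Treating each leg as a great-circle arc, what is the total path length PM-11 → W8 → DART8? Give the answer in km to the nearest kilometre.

3205 km

PM-11→W8: c = 0.344094 rad, d = 2192.22 km
W8→DART8: c = 0.159004 rad, d = 1013.01 km
Total = 2192.22 + 1013.01 = 3205.24 km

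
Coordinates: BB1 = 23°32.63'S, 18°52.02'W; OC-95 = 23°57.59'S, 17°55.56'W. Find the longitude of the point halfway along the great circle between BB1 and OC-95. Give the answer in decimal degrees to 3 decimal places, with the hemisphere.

18.397°W

BB1: φ = -23.54383°, λ = -18.86700°
OC-95: φ = -23.95983°, λ = -17.92600°
Bx = cos φ₂ cos Δλ = 0.913707,  By = cos φ₂ sin Δλ = 0.015008
φₘ = atan2(sin φ₁ + sin φ₂, √((cos φ₁ + Bx)² + By²)) = -23.75255°
λₘ = λ₁ + atan2(By, cos φ₁ + Bx) = -18.39725°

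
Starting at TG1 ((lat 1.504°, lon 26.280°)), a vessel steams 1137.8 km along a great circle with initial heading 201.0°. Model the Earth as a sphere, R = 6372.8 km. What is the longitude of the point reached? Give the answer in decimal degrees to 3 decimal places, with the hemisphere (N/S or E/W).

22.595°E

δ = d/R = 1137.8/6372.8 = 0.178540 rad
φ₂ = arcsin(sin φ₁ cos δ + cos φ₁ sin δ cos θ)
   = arcsin(0.02625·0.98410 + 0.99966·0.17759·-0.93358) = -8.04268°
λ₂ = λ₁ + atan2(sin θ sin δ cos φ₁, cos δ − sin φ₁ sin φ₂) = 22.59472°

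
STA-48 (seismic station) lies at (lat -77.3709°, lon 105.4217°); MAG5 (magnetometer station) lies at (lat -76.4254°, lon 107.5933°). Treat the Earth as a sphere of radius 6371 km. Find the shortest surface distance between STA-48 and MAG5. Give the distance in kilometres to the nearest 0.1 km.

118.5 km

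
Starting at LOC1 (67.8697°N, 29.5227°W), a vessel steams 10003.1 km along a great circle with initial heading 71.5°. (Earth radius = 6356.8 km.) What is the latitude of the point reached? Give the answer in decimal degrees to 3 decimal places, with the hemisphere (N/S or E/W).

6.715°N

δ = d/R = 10003.1/6356.8 = 1.573606 rad
φ₂ = arcsin(sin φ₁ cos δ + cos φ₁ sin δ cos θ)
   = arcsin(0.92633·-0.00281 + 0.37671·1.00000·0.31730) = 6.71495°
λ₂ = λ₁ + atan2(sin θ sin δ cos φ₁, cos δ − sin φ₁ sin φ₂) = 77.75622°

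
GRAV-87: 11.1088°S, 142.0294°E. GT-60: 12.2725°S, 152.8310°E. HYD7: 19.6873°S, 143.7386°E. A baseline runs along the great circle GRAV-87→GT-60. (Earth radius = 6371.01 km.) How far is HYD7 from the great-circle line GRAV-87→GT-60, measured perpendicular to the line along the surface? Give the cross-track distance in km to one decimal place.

923.3 km

δ₁₃ = central angle GRAV-87→HYD7 = 0.152454 rad  (haversine)
θ₁₃ = bearing GRAV-87→HYD7 = 169.343°,  θ₁₂ = bearing GRAV-87→GT-60 = 97.357°
dₓₜ = R·arcsin(sin δ₁₃ · sin(θ₁₃ − θ₁₂)) = 6371.01·arcsin(0.15186·sin(71.986°)) = 923.331 km
|dₓₜ| = 923.331 km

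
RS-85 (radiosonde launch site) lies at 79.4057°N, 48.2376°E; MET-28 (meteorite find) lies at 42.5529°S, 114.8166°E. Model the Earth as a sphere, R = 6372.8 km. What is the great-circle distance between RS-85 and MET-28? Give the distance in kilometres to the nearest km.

Δφ = -121.9586°,  Δλ = 66.5790°
a = sin²(Δφ/2) + cos φ₁ cos φ₂ sin²(Δλ/2) = 0.805454
c = 2·arcsin(√a) = 2.228004 rad = 127.6552°
d = R·c = 6372.8 × 2.228004 = 14198.6 km

14199 km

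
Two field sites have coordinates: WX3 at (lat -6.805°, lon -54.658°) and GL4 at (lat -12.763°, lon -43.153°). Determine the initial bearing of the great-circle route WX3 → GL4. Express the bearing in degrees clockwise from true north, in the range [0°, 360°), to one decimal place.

Δλ = 11.5050°
y = sin Δλ · cos φ₂ = 0.194525
x = cos φ₁ sin φ₂ − sin φ₁ cos φ₂ cos Δλ = -0.106121
θ = atan2(y, x) = 118.6142° → 118.6142° (mod 360°)

118.6°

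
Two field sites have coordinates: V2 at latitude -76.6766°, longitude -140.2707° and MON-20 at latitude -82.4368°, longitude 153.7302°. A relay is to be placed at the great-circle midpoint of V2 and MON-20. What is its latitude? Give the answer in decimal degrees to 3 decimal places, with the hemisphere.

81.078°S

Bx = cos φ₂ cos Δλ = 0.053536,  By = cos φ₂ sin Δλ = -0.120240
φₘ = atan2(sin φ₁ + sin φ₂, √((cos φ₁ + Bx)² + By²)) = -81.07793°
λₘ = λ₁ + atan2(By, cos φ₁ + Bx) = -163.21869°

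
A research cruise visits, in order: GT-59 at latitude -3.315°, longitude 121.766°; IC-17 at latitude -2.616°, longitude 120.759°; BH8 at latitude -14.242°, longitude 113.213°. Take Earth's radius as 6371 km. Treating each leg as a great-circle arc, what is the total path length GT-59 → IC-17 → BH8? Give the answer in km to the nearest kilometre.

1672 km

GT-59→IC-17: c = 0.021375 rad, d = 136.18 km
IC-17→BH8: c = 0.241005 rad, d = 1535.44 km
Total = 136.18 + 1535.44 = 1671.63 km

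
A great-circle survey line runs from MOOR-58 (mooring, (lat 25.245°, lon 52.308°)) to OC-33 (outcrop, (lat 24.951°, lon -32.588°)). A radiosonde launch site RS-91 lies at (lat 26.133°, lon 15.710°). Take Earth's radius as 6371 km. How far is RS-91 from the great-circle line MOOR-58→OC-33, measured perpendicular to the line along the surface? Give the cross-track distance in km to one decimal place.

683.8 km

δ₁₃ = central angle MOOR-58→RS-91 = 0.573921 rad  (haversine)
θ₁₃ = bearing MOOR-58→RS-91 = 279.648°,  θ₁₂ = bearing MOOR-58→OC-33 = 291.027°
dₓₜ = R·arcsin(sin δ₁₃ · sin(θ₁₃ − θ₁₂)) = 6371·arcsin(0.54293·sin(-11.380°)) = -683.805 km
|dₓₜ| = 683.805 km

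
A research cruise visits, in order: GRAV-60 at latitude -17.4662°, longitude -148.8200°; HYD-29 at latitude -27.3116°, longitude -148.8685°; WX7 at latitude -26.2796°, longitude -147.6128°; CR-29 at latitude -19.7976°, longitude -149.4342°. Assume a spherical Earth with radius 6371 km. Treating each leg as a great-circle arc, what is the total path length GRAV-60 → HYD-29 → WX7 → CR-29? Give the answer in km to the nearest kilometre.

GRAV-60→HYD-29: c = 0.171836 rad, d = 1094.77 km
HYD-29→WX7: c = 0.026591 rad, d = 169.41 km
WX7→CR-29: c = 0.116847 rad, d = 744.43 km
Total = 1094.77 + 169.41 + 744.43 = 2008.62 km

2009 km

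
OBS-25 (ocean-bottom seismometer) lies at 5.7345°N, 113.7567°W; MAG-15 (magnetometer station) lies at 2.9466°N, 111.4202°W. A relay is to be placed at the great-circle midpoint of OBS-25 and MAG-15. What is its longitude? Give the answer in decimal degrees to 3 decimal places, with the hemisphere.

Bx = cos φ₂ cos Δλ = 0.997848,  By = cos φ₂ sin Δλ = 0.040714
φₘ = atan2(sin φ₁ + sin φ₂, √((cos φ₁ + Bx)² + By²)) = 4.34145°
λₘ = λ₁ + atan2(By, cos φ₁ + Bx) = -112.58629°

112.586°W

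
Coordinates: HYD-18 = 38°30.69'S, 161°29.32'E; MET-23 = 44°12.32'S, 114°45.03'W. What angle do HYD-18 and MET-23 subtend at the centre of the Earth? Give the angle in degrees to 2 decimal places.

HYD-18: φ = -38.51150°, λ = +161.48867°
MET-23: φ = -44.20533°, λ = -114.75050°
Δφ = -5.6938°,  Δλ = 83.7608°
a = sin²(Δφ/2) + cos φ₁ cos φ₂ sin²(Δλ/2) = 0.252447
c = 2·arcsin(√a) = 1.052839 rad = 60.3232°

60.32°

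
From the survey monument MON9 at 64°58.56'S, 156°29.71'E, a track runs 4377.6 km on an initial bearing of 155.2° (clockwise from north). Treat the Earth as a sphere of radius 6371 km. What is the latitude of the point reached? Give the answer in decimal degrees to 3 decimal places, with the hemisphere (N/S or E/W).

MON9: φ = -64.97600°, λ = +156.49517°
δ = d/R = 4377.6/6371 = 0.687113 rad
φ₂ = arcsin(sin φ₁ cos δ + cos φ₁ sin δ cos θ)
   = arcsin(-0.90613·0.77308 + 0.42300·0.63431·-0.90778) = -70.74815°
λ₂ = λ₁ + atan2(sin θ sin δ cos φ₁, cos δ − sin φ₁ sin φ₂) = -77.30193°

70.748°S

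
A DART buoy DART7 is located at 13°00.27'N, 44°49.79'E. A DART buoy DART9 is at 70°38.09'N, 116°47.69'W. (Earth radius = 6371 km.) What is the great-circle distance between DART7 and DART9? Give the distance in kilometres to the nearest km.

10609 km

DART7: φ = +13.00450°, λ = +44.82983°
DART9: φ = +70.63483°, λ = -116.79483°
Δφ = 57.6303°,  Δλ = -161.6247°
a = sin²(Δφ/2) + cos φ₁ cos φ₂ sin²(Δλ/2) = 0.547157
c = 2·arcsin(√a) = 1.665250 rad = 95.4118°
d = R·c = 6371 × 1.665250 = 10609.3 km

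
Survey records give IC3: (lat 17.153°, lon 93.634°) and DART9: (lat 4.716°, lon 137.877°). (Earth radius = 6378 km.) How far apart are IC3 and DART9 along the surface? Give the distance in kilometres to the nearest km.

Δφ = -12.4370°,  Δλ = 44.2430°
a = sin²(Δφ/2) + cos φ₁ cos φ₂ sin²(Δλ/2) = 0.146774
c = 2·arcsin(√a) = 0.786322 rad = 45.0530°
d = R·c = 6378 × 0.786322 = 5015.2 km

5015 km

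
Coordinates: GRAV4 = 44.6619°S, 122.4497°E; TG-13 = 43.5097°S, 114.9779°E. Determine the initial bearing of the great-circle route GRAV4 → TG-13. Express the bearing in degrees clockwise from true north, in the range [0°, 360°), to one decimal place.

279.5°

Δλ = -7.4718°
y = sin Δλ · cos φ₂ = -0.094311
x = cos φ₁ sin φ₂ − sin φ₁ cos φ₂ cos Δλ = 0.015780
θ = atan2(y, x) = -80.5016° → 279.4984° (mod 360°)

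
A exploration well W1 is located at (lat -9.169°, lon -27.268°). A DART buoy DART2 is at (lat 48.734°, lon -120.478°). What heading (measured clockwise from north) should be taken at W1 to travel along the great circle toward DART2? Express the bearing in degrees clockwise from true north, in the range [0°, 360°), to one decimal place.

318.2°

Δλ = -93.2100°
y = sin Δλ · cos φ₂ = -0.658521
x = cos φ₁ sin φ₂ − sin φ₁ cos φ₂ cos Δλ = 0.736166
θ = atan2(y, x) = -41.8135° → 318.1865° (mod 360°)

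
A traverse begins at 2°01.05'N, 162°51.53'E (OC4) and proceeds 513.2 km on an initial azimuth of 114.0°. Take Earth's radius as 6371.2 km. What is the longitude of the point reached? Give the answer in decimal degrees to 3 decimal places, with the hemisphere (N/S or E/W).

OC4: φ = +2.01750°, λ = +162.85883°
δ = d/R = 513.2/6371.2 = 0.080550 rad
φ₂ = arcsin(sin φ₁ cos δ + cos φ₁ sin δ cos θ)
   = arcsin(0.03520·0.99676 + 0.99938·0.08046·-0.40674) = 0.13657°
λ₂ = λ₁ + atan2(sin θ sin δ cos φ₁, cos δ − sin φ₁ sin φ₂) = 167.07426°

167.074°E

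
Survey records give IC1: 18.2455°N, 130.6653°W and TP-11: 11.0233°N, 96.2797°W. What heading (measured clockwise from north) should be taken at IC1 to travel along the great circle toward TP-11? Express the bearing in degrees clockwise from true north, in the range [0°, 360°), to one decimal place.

97.4°

Δλ = 34.3856°
y = sin Δλ · cos φ₂ = 0.554340
x = cos φ₁ sin φ₂ − sin φ₁ cos φ₂ cos Δλ = -0.072016
θ = atan2(y, x) = 97.4021° → 97.4021° (mod 360°)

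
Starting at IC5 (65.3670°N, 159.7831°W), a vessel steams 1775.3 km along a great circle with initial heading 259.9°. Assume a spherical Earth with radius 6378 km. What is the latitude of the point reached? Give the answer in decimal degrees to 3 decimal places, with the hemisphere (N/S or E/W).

58.641°N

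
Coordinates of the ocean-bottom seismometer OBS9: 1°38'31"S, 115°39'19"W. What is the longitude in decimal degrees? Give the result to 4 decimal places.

115.6553°W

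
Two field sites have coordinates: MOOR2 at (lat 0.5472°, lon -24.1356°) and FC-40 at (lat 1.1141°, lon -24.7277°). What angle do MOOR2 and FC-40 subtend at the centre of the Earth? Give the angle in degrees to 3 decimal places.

0.820°

Δφ = 0.5669°,  Δλ = -0.5921°
a = sin²(Δφ/2) + cos φ₁ cos φ₂ sin²(Δλ/2) = 0.000051
c = 2·arcsin(√a) = 0.014306 rad = 0.8197°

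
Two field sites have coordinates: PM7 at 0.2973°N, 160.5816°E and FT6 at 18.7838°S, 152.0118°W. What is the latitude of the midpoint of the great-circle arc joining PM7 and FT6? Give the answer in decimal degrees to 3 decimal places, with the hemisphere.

Bx = cos φ₂ cos Δλ = 0.640746,  By = cos φ₂ sin Δλ = 0.696967
φₘ = atan2(sin φ₁ + sin φ₂, √((cos φ₁ + Bx)² + By²)) = -10.07740°
λₘ = λ₁ + atan2(By, cos φ₁ + Bx) = -176.40310°

10.077°S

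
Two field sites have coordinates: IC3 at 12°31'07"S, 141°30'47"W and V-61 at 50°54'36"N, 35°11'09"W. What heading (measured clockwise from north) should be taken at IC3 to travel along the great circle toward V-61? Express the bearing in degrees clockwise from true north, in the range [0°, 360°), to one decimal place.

IC3: φ = -12.51861°, λ = -141.51306°
V-61: φ = +50.91000°, λ = -35.18583°
Δλ = 106.3272°
y = sin Δλ · cos φ₂ = 0.605112
x = cos φ₁ sin φ₂ − sin φ₁ cos φ₂ cos Δλ = 0.719282
θ = atan2(y, x) = 40.0730° → 40.0730° (mod 360°)

40.1°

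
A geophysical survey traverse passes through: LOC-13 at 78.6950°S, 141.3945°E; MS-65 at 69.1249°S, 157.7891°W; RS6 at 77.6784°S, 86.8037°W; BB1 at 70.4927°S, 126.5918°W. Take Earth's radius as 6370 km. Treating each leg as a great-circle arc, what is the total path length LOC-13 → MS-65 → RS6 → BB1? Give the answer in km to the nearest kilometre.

LOC-13→MS-65: c = 0.316626 rad, d = 2016.91 km
MS-65→RS6: c = 0.355101 rad, d = 2261.99 km
RS6→BB1: c = 0.221161 rad, d = 1408.80 km
Total = 2016.91 + 2261.99 + 1408.80 = 5687.70 km

5688 km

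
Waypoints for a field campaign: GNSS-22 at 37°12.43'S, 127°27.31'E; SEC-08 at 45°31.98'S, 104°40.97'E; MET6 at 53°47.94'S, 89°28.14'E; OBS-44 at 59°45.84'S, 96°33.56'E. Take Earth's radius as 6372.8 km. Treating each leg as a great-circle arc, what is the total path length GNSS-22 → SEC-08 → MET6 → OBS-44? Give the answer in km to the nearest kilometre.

4320 km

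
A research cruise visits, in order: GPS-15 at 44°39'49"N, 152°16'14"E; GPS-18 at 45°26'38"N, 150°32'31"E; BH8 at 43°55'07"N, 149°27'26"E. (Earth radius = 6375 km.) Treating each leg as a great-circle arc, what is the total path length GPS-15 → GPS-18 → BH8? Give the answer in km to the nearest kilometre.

GPS-15: φ = +44.66361°, λ = +152.27056°
GPS-18: φ = +45.44389°, λ = +150.54194°
BH8: φ = +43.91861°, λ = +149.45722°
GPS-15→GPS-18: c = 0.025292 rad, d = 161.24 km
GPS-18→BH8: c = 0.029830 rad, d = 190.17 km
Total = 161.24 + 190.17 = 351.40 km

351 km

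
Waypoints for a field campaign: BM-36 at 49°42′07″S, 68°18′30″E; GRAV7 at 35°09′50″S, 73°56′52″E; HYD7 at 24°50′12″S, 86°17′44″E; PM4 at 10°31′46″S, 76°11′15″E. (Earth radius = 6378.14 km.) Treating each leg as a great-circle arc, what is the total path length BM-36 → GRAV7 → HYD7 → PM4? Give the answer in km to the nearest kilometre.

5252 km

BM-36: φ = -49.70194°, λ = +68.30833°
GRAV7: φ = -35.16389°, λ = +73.94778°
HYD7: φ = -24.83667°, λ = +86.29556°
PM4: φ = -10.52944°, λ = +76.18750°
BM-36→GRAV7: c = 0.263739 rad, d = 1682.16 km
GRAV7→HYD7: c = 0.259033 rad, d = 1652.15 km
HYD7→PM4: c = 0.300678 rad, d = 1917.77 km
Total = 1682.16 + 1652.15 + 1917.77 = 5252.08 km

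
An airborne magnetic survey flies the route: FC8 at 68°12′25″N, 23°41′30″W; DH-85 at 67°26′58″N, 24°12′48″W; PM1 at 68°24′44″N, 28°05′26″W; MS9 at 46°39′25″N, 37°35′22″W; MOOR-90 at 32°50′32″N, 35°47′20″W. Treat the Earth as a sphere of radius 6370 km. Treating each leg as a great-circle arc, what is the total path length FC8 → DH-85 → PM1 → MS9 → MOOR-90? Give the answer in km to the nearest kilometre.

FC8: φ = +68.20694°, λ = -23.69167°
DH-85: φ = +67.44944°, λ = -24.21333°
PM1: φ = +68.41222°, λ = -28.09056°
MS9: φ = +46.65694°, λ = -37.58944°
MOOR-90: φ = +32.84222°, λ = -35.78889°
FC8→DH-85: c = 0.013660 rad, d = 87.01 km
DH-85→PM1: c = 0.030468 rad, d = 194.08 km
PM1→MS9: c = 0.388936 rad, d = 2477.52 km
MS9→MOOR-90: c = 0.242302 rad, d = 1543.46 km
Total = 87.01 + 194.08 + 2477.52 + 1543.46 = 4302.08 km

4302 km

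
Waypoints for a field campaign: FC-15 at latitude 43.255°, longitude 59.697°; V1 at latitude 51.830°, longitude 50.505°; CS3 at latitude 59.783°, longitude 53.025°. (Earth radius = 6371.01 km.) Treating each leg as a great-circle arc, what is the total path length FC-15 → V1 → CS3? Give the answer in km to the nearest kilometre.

2073 km

FC-15→V1: c = 0.184426 rad, d = 1174.98 km
V1→CS3: c = 0.140963 rad, d = 898.08 km
Total = 1174.98 + 898.08 = 2073.06 km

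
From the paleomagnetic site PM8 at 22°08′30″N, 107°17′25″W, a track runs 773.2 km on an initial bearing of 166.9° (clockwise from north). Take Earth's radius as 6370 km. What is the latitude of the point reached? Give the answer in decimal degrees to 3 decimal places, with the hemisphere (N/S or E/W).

15.360°N

PM8: φ = +22.14167°, λ = -107.29028°
δ = d/R = 773.2/6370 = 0.121381 rad
φ₂ = arcsin(sin φ₁ cos δ + cos φ₁ sin δ cos θ)
   = arcsin(0.37690·0.99264 + 0.92625·0.12108·-0.97398) = 15.36037°
λ₂ = λ₁ + atan2(sin θ sin δ cos φ₁, cos δ − sin φ₁ sin φ₂) = -105.65940°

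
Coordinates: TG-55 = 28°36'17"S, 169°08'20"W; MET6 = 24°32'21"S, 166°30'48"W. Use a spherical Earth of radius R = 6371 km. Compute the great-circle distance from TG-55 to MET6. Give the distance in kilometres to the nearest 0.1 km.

522.0 km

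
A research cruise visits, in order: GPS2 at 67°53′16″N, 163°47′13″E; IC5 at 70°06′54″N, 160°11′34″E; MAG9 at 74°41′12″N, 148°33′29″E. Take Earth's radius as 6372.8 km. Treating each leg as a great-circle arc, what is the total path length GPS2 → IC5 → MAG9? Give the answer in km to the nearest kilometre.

925 km

GPS2: φ = +67.88778°, λ = +163.78694°
IC5: φ = +70.11500°, λ = +160.19278°
MAG9: φ = +74.68667°, λ = +148.55806°
GPS2→IC5: c = 0.044887 rad, d = 286.06 km
IC5→MAG9: c = 0.100314 rad, d = 639.28 km
Total = 286.06 + 639.28 = 925.34 km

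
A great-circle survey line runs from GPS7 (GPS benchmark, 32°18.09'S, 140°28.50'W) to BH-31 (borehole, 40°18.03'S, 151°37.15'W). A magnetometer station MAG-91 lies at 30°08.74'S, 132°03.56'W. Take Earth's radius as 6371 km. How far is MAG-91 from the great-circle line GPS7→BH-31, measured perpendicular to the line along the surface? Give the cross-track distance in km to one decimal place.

GPS7: φ = -32.30150°, λ = -140.47500°
BH-31: φ = -40.30050°, λ = -151.61917°
MAG-91: φ = -30.14567°, λ = -132.05933°
δ₁₃ = central angle GPS7→MAG-91 = 0.131076 rad  (haversine)
θ₁₃ = bearing GPS7→MAG-91 = 75.538°,  θ₁₂ = bearing GPS7→BH-31 = 225.110°
dₓₜ = R·arcsin(sin δ₁₃ · sin(θ₁₃ − θ₁₂)) = 6371·arcsin(0.13070·sin(-149.572°)) = -422.026 km
|dₓₜ| = 422.026 km

422.0 km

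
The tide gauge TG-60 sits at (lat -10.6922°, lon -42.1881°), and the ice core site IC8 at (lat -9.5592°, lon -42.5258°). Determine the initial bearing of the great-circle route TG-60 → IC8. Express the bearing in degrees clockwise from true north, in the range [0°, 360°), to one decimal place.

343.6°

Δλ = -0.3377°
y = sin Δλ · cos φ₂ = -0.005812
x = cos φ₁ sin φ₂ − sin φ₁ cos φ₂ cos Δλ = 0.019770
θ = atan2(y, x) = -16.3825° → 343.6175° (mod 360°)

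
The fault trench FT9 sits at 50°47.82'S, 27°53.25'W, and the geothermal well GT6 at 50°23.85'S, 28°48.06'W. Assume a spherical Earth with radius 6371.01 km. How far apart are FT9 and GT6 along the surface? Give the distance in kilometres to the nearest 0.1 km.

78.3 km

FT9: φ = -50.79700°, λ = -27.88750°
GT6: φ = -50.39750°, λ = -28.80100°
Δφ = 0.3995°,  Δλ = -0.9135°
a = sin²(Δφ/2) + cos φ₁ cos φ₂ sin²(Δλ/2) = 0.000038
c = 2·arcsin(√a) = 0.012290 rad = 0.7041°
d = R·c = 6371.01 × 0.012290 = 78.3 km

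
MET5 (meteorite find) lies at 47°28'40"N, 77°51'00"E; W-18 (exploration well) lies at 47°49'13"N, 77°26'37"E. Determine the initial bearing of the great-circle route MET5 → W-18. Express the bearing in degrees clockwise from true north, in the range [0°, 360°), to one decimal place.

321.5°

MET5: φ = +47.47778°, λ = +77.85000°
W-18: φ = +47.82028°, λ = +77.44361°
Δλ = -0.4064°
y = sin Δλ · cos φ₂ = -0.004762
x = cos φ₁ sin φ₂ − sin φ₁ cos φ₂ cos Δλ = 0.005990
θ = atan2(y, x) = -38.4865° → 321.5135° (mod 360°)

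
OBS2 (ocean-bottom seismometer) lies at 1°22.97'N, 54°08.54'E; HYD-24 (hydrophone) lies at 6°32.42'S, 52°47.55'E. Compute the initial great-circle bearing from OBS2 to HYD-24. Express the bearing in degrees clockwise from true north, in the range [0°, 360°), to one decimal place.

OBS2: φ = +1.38283°, λ = +54.14233°
HYD-24: φ = -6.54033°, λ = +52.79250°
Δλ = -1.3498°
y = sin Δλ · cos φ₂ = -0.023404
x = cos φ₁ sin φ₂ − sin φ₁ cos φ₂ cos Δλ = -0.137838
θ = atan2(y, x) = -170.3637° → 189.6363° (mod 360°)

189.6°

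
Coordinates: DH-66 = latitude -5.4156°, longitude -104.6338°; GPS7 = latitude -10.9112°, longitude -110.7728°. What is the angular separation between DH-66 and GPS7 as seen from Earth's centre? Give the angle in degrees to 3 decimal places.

Δφ = -5.4956°,  Δλ = -6.1390°
a = sin²(Δφ/2) + cos φ₁ cos φ₂ sin²(Δλ/2) = 0.005101
c = 2·arcsin(√a) = 0.142966 rad = 8.1914°

8.191°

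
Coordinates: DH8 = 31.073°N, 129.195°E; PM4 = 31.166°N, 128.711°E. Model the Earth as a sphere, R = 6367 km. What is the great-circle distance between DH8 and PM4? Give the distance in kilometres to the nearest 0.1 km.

47.2 km

Δφ = 0.0930°,  Δλ = -0.4840°
a = sin²(Δφ/2) + cos φ₁ cos φ₂ sin²(Δλ/2) = 0.000014
c = 2·arcsin(√a) = 0.007412 rad = 0.4247°
d = R·c = 6367 × 0.007412 = 47.2 km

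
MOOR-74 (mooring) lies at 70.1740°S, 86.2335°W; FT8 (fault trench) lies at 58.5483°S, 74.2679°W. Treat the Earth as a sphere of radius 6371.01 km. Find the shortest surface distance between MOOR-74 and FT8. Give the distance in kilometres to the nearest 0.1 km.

1409.1 km

Δφ = 11.6257°,  Δλ = 11.9656°
a = sin²(Δφ/2) + cos φ₁ cos φ₂ sin²(Δλ/2) = 0.012180
c = 2·arcsin(√a) = 0.221177 rad = 12.6725°
d = R·c = 6371.01 × 0.221177 = 1409.1 km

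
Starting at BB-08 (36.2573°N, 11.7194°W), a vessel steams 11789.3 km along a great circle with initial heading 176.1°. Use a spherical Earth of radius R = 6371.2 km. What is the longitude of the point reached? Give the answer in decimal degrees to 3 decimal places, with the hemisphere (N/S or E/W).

δ = d/R = 11789.3/6371.2 = 1.850405 rad
φ₂ = arcsin(sin φ₁ cos δ + cos φ₁ sin δ cos θ)
   = arcsin(0.59141·-0.27598 + 0.80637·0.96116·-0.99768) = -69.46786°
λ₂ = λ₁ + atan2(sin θ sin δ cos φ₁, cos δ − sin φ₁ sin φ₂) = -0.97709°

0.977°W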